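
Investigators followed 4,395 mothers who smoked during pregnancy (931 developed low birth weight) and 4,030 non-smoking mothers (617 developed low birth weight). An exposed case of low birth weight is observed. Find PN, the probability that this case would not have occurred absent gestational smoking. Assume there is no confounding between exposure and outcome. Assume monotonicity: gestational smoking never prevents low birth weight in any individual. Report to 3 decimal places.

PN ≈ 0.277

p₁ = P(outcome | exposed) = 931/4395 = 0.21183
p₀ = P(outcome | unexposed) = 617/4030 = 0.1531
Under exogeneity and monotonicity, PN = (p₁ − p₀) / p₁.
PN = (0.21183 − 0.1531) / 0.21183 = 0.05873 / 0.21183 ≈ 0.2772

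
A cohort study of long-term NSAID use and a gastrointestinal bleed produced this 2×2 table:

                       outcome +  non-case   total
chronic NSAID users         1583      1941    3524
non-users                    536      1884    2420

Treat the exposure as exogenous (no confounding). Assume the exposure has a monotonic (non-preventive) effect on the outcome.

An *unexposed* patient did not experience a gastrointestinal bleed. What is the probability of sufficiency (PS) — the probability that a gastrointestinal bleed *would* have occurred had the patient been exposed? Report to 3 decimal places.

PS ≈ 0.293

p₁ = P(outcome | exposed) = 1583/3524 = 0.44921
p₀ = P(outcome | unexposed) = 536/2420 = 0.22149
Under exogeneity and monotonicity, PS = (p₁ − p₀)/(1 − p₀).
PS = (0.44921 − 0.22149) / 0.77851 ≈ 0.2925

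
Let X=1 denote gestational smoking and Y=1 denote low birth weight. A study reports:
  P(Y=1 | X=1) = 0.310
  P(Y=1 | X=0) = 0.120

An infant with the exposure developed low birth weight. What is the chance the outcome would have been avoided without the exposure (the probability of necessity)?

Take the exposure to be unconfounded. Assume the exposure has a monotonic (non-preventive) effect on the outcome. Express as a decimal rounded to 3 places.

Let p₁ = 0.31, p₀ = 0.12.
Under exogeneity and monotonicity, PN = (p₁ − p₀) / p₁.
PN = (0.31 − 0.12) / 0.31 = 0.19 / 0.31 ≈ 0.6129

PN ≈ 0.613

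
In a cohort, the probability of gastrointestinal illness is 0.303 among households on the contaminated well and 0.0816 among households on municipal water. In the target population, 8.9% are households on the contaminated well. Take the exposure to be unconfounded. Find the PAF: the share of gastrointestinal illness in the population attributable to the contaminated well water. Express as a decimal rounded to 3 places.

PAF ≈ 0.195

Let p₁ = 0.303, p₀ = 0.0816.
Overall risk P(Y=1) = π·p₁ + (1−π)·p₀ = 0.089×0.303 + 0.911×0.0816 = 0.1013.
Under exogeneity, PAF = [P(Y=1) − p₀] / P(Y=1).
PAF = (0.1013 − 0.0816) / 0.1013 ≈ 0.1945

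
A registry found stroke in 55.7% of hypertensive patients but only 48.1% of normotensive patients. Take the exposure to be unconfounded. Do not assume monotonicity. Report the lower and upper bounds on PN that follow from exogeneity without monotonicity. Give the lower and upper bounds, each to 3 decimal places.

0.136 ≤ PN ≤ 0.932

p₁ = 0.557, p₀ = 0.481.
Under exogeneity alone the bounds on PN are max{0,(p₁−p₀)/p₁} ≤ PN ≤ min{1,(1−p₀)/p₁}.
  lower = (p₁ − p₀)/p₁ = 0.076 / 0.557 ≈ 0.1364
  upper = min{1, (1 − p₀)/p₁} = 0.519 / 0.557 ≈ 0.9318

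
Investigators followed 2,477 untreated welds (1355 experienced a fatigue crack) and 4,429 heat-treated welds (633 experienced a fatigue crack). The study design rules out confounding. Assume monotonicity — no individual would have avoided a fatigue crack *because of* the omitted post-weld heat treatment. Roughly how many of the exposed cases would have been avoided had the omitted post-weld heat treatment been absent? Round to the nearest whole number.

p₁ = P(outcome | exposed) = 1355/2477 = 0.54703
p₀ = P(outcome | unexposed) = 633/4429 = 0.14292
PN = (p₁ − p₀)/p₁ = (0.54703 − 0.14292) / 0.54703 ≈ 0.73873.
Attributable cases ≈ PN × (exposed cases) = 0.73873 × 1355 ≈ 1000.98.

about 1001 cases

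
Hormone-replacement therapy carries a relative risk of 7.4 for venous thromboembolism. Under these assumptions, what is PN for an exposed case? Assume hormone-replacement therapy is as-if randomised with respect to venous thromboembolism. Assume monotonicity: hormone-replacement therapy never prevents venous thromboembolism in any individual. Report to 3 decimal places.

PN ≈ 0.865

Under exogeneity and monotonicity, PN = (RR − 1) / RR = 1 − 1/RR.
PN = (7.4 − 1) / 7.4 = 6.4 / 7.4 ≈ 0.8649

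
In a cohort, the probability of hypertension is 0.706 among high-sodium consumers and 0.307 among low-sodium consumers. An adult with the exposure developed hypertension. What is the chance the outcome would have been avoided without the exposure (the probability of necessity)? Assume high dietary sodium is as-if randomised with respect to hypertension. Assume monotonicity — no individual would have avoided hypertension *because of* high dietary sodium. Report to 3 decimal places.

Let p₁ = 0.706, p₀ = 0.307.
Under exogeneity and monotonicity, PN = (p₁ − p₀) / p₁.
PN = (0.706 − 0.307) / 0.706 = 0.399 / 0.706 ≈ 0.5652

PN ≈ 0.565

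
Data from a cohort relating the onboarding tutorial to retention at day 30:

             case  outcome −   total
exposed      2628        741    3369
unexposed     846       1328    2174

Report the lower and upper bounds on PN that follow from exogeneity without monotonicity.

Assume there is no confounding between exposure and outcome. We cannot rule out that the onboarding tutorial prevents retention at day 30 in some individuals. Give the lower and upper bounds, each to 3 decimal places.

p₁ = P(outcome | exposed) = 2628/3369 = 0.78005
p₀ = P(outcome | unexposed) = 846/2174 = 0.38914
Under exogeneity alone the bounds on PN are max{0,(p₁−p₀)/p₁} ≤ PN ≤ min{1,(1−p₀)/p₁}.
  lower = (p₁ − p₀)/p₁ = 0.39091 / 0.78005 ≈ 0.5011
  upper = min{1, (1 − p₀)/p₁} = 0.61086 / 0.78005 ≈ 0.7831

0.501 ≤ PN ≤ 0.783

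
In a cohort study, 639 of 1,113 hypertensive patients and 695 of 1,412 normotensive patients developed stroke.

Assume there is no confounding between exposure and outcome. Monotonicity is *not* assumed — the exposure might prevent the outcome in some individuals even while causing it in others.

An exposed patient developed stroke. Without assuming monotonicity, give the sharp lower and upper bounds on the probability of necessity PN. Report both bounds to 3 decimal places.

0.143 ≤ PN ≤ 0.884

p₁ = P(outcome | exposed) = 639/1113 = 0.57412
p₀ = P(outcome | unexposed) = 695/1412 = 0.49221
Under exogeneity alone the bounds on PN are max{0,(p₁−p₀)/p₁} ≤ PN ≤ min{1,(1−p₀)/p₁}.
  lower = (p₁ − p₀)/p₁ = 0.081914 / 0.57412 ≈ 0.1427
  upper = min{1, (1 − p₀)/p₁} = 0.50779 / 0.57412 ≈ 0.8845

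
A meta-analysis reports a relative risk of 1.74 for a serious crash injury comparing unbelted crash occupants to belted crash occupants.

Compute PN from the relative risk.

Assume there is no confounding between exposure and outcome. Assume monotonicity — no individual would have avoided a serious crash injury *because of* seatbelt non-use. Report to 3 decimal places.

Under exogeneity and monotonicity, PN = (RR − 1) / RR = 1 − 1/RR.
PN = (1.74 − 1) / 1.74 = 0.74 / 1.74 ≈ 0.4253

PN ≈ 0.425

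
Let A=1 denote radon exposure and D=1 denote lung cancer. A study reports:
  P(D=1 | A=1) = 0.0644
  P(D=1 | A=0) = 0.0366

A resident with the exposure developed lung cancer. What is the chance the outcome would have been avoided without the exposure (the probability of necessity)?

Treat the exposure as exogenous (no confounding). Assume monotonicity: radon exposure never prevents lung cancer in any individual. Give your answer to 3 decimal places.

PN ≈ 0.432

Let p₁ = 0.0644, p₀ = 0.0366.
Under exogeneity and monotonicity, PN = (p₁ − p₀) / p₁.
PN = (0.0644 − 0.0366) / 0.0644 = 0.0278 / 0.0644 ≈ 0.4317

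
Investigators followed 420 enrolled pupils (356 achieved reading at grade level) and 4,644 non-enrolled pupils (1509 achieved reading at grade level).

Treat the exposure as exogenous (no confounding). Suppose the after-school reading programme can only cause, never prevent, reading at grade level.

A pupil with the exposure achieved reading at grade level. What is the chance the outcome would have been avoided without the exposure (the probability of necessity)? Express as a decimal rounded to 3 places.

PN ≈ 0.617

p₁ = P(outcome | exposed) = 356/420 = 0.84762
p₀ = P(outcome | unexposed) = 1509/4644 = 0.32494
Under exogeneity and monotonicity, PN = (p₁ − p₀) / p₁.
PN = (0.84762 − 0.32494) / 0.84762 = 0.52268 / 0.84762 ≈ 0.6166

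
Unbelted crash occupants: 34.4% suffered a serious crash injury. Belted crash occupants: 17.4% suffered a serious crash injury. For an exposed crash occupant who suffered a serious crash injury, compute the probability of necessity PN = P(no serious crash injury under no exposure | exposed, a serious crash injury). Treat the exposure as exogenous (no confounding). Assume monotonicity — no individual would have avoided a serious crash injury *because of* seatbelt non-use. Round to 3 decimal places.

p₁ = 0.344, p₀ = 0.174.
Under exogeneity and monotonicity, PN = (p₁ − p₀) / p₁.
PN = (0.344 − 0.174) / 0.344 = 0.17 / 0.344 ≈ 0.4942

PN ≈ 0.494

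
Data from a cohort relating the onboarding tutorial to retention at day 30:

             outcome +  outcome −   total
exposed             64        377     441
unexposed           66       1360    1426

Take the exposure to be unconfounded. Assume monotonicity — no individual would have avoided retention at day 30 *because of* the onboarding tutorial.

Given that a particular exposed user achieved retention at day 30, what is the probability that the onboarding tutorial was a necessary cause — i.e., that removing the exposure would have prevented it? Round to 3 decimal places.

p₁ = P(outcome | exposed) = 64/441 = 0.14512
p₀ = P(outcome | unexposed) = 66/1426 = 0.046283
Under exogeneity and monotonicity, PN = (p₁ − p₀) / p₁.
PN = (0.14512 − 0.046283) / 0.14512 = 0.098841 / 0.14512 ≈ 0.6811

PN ≈ 0.681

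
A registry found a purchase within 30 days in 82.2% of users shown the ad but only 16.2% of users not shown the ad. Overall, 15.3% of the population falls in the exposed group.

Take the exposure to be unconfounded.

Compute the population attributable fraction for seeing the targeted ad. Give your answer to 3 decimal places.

p₁ = 0.822, p₀ = 0.162.
Overall risk P(Y=1) = π·p₁ + (1−π)·p₀ = 0.153×0.822 + 0.847×0.162 = 0.26298.
Under exogeneity, PAF = [P(Y=1) − p₀] / P(Y=1).
PAF = (0.26298 − 0.162) / 0.26298 ≈ 0.3840

PAF ≈ 0.384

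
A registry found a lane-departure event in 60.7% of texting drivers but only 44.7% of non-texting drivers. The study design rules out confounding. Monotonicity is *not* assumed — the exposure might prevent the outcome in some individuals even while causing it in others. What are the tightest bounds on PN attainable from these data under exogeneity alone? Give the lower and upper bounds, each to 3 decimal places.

p₁ = 0.607, p₀ = 0.447.
Under exogeneity alone the bounds on PN are max{0,(p₁−p₀)/p₁} ≤ PN ≤ min{1,(1−p₀)/p₁}.
  lower = (p₁ − p₀)/p₁ = 0.16 / 0.607 ≈ 0.2636
  upper = min{1, (1 − p₀)/p₁} = 0.553 / 0.607 ≈ 0.9110

0.264 ≤ PN ≤ 0.911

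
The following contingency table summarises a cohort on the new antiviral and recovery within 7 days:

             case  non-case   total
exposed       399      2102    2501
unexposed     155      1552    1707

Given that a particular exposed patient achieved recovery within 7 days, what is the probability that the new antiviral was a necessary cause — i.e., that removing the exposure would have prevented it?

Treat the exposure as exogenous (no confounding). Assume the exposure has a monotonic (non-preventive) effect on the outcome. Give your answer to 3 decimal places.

PN ≈ 0.431

p₁ = P(outcome | exposed) = 399/2501 = 0.15954
p₀ = P(outcome | unexposed) = 155/1707 = 0.090803
Under exogeneity and monotonicity, PN = (p₁ − p₀) / p₁.
PN = (0.15954 − 0.090803) / 0.15954 = 0.068734 / 0.15954 ≈ 0.4308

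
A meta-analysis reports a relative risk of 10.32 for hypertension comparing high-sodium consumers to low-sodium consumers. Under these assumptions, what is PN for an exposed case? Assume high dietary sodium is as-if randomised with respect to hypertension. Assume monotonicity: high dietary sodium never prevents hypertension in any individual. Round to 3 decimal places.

Under exogeneity and monotonicity, PN = (RR − 1) / RR = 1 − 1/RR.
PN = (10.32 − 1) / 10.32 = 9.32 / 10.32 ≈ 0.9031

PN ≈ 0.903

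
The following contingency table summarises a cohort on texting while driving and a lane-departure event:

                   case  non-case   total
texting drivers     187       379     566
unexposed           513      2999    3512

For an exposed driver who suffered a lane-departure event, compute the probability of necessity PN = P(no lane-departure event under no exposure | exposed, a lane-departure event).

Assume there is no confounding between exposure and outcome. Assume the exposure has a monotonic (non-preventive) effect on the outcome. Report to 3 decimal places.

PN ≈ 0.558

p₁ = P(outcome | exposed) = 187/566 = 0.33039
p₀ = P(outcome | unexposed) = 513/3512 = 0.14607
Under exogeneity and monotonicity, PN = (p₁ − p₀) / p₁.
PN = (0.33039 − 0.14607) / 0.33039 = 0.18432 / 0.33039 ≈ 0.5579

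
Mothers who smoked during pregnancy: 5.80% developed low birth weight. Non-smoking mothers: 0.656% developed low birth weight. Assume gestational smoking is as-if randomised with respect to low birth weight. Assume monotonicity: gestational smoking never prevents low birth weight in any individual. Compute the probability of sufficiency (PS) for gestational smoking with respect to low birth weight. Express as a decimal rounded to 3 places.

PS ≈ 0.052

p₁ = 0.058, p₀ = 0.00656.
Under exogeneity and monotonicity, PS = (p₁ − p₀) / (1 − p₀).
PS = (0.058 − 0.00656) / (1 − 0.00656) = 0.05144 / 0.99344 ≈ 0.0518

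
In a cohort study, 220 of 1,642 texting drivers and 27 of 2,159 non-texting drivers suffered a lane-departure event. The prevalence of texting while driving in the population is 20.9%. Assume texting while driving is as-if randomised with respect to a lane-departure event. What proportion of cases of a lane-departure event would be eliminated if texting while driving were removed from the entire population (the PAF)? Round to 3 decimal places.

PAF ≈ 0.670

p₁ = P(outcome | exposed) = 220/1642 = 0.13398
p₀ = P(outcome | unexposed) = 27/2159 = 0.012506
Overall risk P(Y=1) = π·p₁ + (1−π)·p₀ = 0.209×0.13398 + 0.791×0.012506 = 0.037895.
Under exogeneity, PAF = [P(Y=1) − p₀] / P(Y=1).
PAF = (0.037895 − 0.012506) / 0.037895 ≈ 0.6700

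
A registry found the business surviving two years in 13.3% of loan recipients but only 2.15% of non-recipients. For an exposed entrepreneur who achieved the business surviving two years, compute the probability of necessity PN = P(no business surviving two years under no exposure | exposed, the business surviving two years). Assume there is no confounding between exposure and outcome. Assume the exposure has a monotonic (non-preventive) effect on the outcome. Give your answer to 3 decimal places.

PN ≈ 0.838

p₁ = 0.133, p₀ = 0.0215.
Under exogeneity and monotonicity, PN = (p₁ − p₀) / p₁.
PN = (0.133 − 0.0215) / 0.133 = 0.1115 / 0.133 ≈ 0.8383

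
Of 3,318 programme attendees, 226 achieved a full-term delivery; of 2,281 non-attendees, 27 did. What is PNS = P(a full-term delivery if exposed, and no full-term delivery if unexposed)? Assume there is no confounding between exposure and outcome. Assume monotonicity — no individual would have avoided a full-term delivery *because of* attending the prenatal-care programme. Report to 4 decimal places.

p₁ = P(outcome | exposed) = 226/3318 = 0.068113
p₀ = P(outcome | unexposed) = 27/2281 = 0.011837
Under exogeneity and monotonicity, PNS = p₁ − p₀.
PNS = 0.068113 − 0.011837 = 0.056276

PNS ≈ 0.0563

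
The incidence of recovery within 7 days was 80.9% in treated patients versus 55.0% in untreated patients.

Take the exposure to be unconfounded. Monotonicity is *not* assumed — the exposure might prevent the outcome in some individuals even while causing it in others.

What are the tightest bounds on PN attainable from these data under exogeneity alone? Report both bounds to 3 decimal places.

0.320 ≤ PN ≤ 0.556

p₁ = 0.809, p₀ = 0.55.
Under exogeneity alone the bounds on PN are max{0,(p₁−p₀)/p₁} ≤ PN ≤ min{1,(1−p₀)/p₁}.
  lower = (p₁ − p₀)/p₁ = 0.259 / 0.809 ≈ 0.3201
  upper = min{1, (1 − p₀)/p₁} = 0.45 / 0.809 ≈ 0.5562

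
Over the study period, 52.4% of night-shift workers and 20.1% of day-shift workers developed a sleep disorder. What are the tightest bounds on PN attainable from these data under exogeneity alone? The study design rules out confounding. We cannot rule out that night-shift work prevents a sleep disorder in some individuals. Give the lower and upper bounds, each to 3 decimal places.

p₁ = 0.524, p₀ = 0.201.
Under exogeneity alone the bounds on PN are max{0,(p₁−p₀)/p₁} ≤ PN ≤ min{1,(1−p₀)/p₁}.
  lower = (p₁ − p₀)/p₁ = 0.323 / 0.524 ≈ 0.6164
  upper = min{1, (1 − p₀)/p₁} = 0.799 / 0.524 ≈ 1.5248 → capped at 1

0.616 ≤ PN ≤ 1.000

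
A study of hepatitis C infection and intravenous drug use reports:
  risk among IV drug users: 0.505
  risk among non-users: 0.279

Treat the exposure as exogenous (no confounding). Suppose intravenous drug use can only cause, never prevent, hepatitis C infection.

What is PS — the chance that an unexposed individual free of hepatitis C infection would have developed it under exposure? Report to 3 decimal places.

PS ≈ 0.313

Let p₁ = 0.505, p₀ = 0.279.
Under exogeneity and monotonicity, PS = (p₁ − p₀) / (1 − p₀).
PS = (0.505 − 0.279) / (1 − 0.279) = 0.226 / 0.721 ≈ 0.3135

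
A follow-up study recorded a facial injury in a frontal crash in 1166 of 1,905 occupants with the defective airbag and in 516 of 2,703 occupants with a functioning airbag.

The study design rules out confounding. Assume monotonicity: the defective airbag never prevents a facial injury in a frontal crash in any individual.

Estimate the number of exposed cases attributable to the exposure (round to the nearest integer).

p₁ = P(outcome | exposed) = 1166/1905 = 0.61207
p₀ = P(outcome | unexposed) = 516/2703 = 0.1909
PN = (p₁ − p₀)/p₁ = (0.61207 − 0.1909) / 0.61207 ≈ 0.68811.
Attributable cases ≈ PN × (exposed cases) = 0.68811 × 1166 ≈ 802.34.

about 802 cases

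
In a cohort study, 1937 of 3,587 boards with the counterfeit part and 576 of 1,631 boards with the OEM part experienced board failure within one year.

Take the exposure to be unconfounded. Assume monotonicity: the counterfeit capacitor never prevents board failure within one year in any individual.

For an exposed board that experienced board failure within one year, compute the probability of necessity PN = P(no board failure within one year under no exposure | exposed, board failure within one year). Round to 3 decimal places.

PN ≈ 0.346

p₁ = P(outcome | exposed) = 1937/3587 = 0.54001
p₀ = P(outcome | unexposed) = 576/1631 = 0.35316
Under exogeneity and monotonicity, PN = (p₁ − p₀) / p₁.
PN = (0.54001 − 0.35316) / 0.54001 = 0.18685 / 0.54001 ≈ 0.3460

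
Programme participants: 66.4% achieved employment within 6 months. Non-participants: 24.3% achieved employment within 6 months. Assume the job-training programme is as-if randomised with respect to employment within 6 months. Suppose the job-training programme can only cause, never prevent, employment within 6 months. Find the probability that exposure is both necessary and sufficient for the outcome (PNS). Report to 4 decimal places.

p₁ = 0.664, p₀ = 0.243.
Under exogeneity and monotonicity, PNS = p₁ − p₀.
PNS = 0.664 − 0.243 = 0.421

PNS ≈ 0.4210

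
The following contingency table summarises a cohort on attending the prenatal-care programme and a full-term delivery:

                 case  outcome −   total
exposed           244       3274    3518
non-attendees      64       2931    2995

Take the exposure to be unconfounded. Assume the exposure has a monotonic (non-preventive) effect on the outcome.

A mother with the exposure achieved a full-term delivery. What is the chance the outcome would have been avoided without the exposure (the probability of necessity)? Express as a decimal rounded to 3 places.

p₁ = P(outcome | exposed) = 244/3518 = 0.069358
p₀ = P(outcome | unexposed) = 64/2995 = 0.021369
Under exogeneity and monotonicity, PN = (p₁ − p₀)/p₁.
PN = (0.069358 − 0.021369) / 0.069358 ≈ 0.6919

PN ≈ 0.692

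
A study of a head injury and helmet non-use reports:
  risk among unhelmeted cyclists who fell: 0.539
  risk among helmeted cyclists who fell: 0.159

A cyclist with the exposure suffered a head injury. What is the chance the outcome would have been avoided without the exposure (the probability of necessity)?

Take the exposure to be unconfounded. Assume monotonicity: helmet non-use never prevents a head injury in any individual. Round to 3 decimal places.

PN ≈ 0.705

Let p₁ = 0.539, p₀ = 0.159.
Under exogeneity and monotonicity, PN = (p₁ − p₀) / p₁.
PN = (0.539 − 0.159) / 0.539 = 0.38 / 0.539 ≈ 0.7050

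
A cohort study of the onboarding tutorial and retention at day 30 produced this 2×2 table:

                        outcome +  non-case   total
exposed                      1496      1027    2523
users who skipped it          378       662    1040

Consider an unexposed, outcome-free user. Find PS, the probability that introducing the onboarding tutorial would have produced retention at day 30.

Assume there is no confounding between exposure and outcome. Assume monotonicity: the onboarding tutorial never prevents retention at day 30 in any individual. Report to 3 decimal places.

p₁ = P(outcome | exposed) = 1496/2523 = 0.59294
p₀ = P(outcome | unexposed) = 378/1040 = 0.36346
Under exogeneity and monotonicity, PS = (p₁ − p₀)/(1 − p₀).
PS = (0.59294 − 0.36346) / 0.63654 ≈ 0.3605

PS ≈ 0.361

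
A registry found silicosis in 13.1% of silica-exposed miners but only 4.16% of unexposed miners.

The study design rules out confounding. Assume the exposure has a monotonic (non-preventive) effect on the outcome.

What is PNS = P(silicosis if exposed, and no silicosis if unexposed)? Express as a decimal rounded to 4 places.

PNS ≈ 0.0894

p₁ = 0.131, p₀ = 0.0416.
Under exogeneity and monotonicity, PNS = p₁ − p₀.
PNS = 0.131 − 0.0416 = 0.0894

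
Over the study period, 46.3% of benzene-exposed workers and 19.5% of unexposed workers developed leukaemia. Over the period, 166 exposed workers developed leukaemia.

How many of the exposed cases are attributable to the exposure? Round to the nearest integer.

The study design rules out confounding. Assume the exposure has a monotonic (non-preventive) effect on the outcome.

p₁ = 0.463, p₀ = 0.195.
PN = (p₁ − p₀)/p₁ = (0.463 − 0.195) / 0.463 ≈ 0.57883.
Attributable cases ≈ PN × (exposed cases) = 0.57883 × 166 ≈ 96.09.

about 96 cases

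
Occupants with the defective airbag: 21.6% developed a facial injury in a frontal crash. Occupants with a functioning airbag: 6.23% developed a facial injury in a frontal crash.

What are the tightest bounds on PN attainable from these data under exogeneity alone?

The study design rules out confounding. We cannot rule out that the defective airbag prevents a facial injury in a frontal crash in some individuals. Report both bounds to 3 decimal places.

0.712 ≤ PN ≤ 1.000

p₁ = 0.216, p₀ = 0.0623.
Under exogeneity alone the bounds on PN are max{0,(p₁−p₀)/p₁} ≤ PN ≤ min{1,(1−p₀)/p₁}.
  lower = (p₁ − p₀)/p₁ = 0.1537 / 0.216 ≈ 0.7116
  upper = min{1, (1 − p₀)/p₁} = 0.9377 / 0.216 ≈ 4.3412 → capped at 1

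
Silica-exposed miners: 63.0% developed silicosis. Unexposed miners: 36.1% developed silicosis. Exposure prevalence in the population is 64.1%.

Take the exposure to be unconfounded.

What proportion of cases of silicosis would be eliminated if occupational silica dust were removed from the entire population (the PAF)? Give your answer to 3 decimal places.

PAF ≈ 0.323

p₁ = 0.63, p₀ = 0.361.
Overall risk P(Y=1) = π·p₁ + (1−π)·p₀ = 0.641×0.63 + 0.359×0.361 = 0.53343.
Under exogeneity, PAF = [P(Y=1) − p₀] / P(Y=1).
PAF = (0.53343 − 0.361) / 0.53343 ≈ 0.3232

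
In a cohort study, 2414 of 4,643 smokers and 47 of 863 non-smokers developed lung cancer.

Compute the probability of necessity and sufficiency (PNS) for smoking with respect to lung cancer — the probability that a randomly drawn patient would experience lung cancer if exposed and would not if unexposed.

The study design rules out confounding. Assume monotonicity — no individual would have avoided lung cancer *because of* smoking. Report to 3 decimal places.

p₁ = P(outcome | exposed) = 2414/4643 = 0.51992
p₀ = P(outcome | unexposed) = 47/863 = 0.054461
Under exogeneity and monotonicity, PNS = p₁ − p₀.
PNS = 0.51992 − 0.054461 = 0.46546

PNS ≈ 0.465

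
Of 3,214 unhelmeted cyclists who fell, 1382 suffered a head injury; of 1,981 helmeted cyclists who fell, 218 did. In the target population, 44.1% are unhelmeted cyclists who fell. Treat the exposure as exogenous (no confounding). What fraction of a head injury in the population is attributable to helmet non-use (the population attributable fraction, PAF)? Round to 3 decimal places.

p₁ = P(outcome | exposed) = 1382/3214 = 0.42999
p₀ = P(outcome | unexposed) = 218/1981 = 0.11005
Overall risk P(Y=1) = π·p₁ + (1−π)·p₀ = 0.441×0.42999 + 0.559×0.11005 = 0.25114.
Under exogeneity, PAF = [P(Y=1) − p₀] / P(Y=1).
PAF = (0.25114 − 0.11005) / 0.25114 ≈ 0.5618

PAF ≈ 0.562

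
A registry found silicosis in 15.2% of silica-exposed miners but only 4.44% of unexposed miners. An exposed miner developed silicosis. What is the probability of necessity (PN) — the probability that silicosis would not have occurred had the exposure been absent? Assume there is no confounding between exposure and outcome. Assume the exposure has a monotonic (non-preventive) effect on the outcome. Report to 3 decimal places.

p₁ = 0.152, p₀ = 0.0444.
Under exogeneity and monotonicity, PN = (p₁ − p₀) / p₁.
PN = (0.152 − 0.0444) / 0.152 = 0.1076 / 0.152 ≈ 0.7079

PN ≈ 0.708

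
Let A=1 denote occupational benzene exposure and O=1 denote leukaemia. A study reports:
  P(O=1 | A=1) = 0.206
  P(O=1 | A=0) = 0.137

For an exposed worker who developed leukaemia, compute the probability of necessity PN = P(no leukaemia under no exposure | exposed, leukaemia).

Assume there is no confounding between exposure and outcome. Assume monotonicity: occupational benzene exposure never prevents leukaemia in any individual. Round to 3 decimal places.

Let p₁ = 0.206, p₀ = 0.137.
Under exogeneity and monotonicity, PN = (p₁ − p₀) / p₁.
PN = (0.206 − 0.137) / 0.206 = 0.069 / 0.206 ≈ 0.3350

PN ≈ 0.335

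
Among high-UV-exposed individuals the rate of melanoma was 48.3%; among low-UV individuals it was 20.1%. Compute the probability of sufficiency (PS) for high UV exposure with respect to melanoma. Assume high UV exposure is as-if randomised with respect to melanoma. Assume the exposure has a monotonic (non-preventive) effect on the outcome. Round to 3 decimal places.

p₁ = 0.483, p₀ = 0.201.
Under exogeneity and monotonicity, PS = (p₁ − p₀) / (1 − p₀).
PS = (0.483 − 0.201) / (1 − 0.201) = 0.282 / 0.799 ≈ 0.3529

PS ≈ 0.353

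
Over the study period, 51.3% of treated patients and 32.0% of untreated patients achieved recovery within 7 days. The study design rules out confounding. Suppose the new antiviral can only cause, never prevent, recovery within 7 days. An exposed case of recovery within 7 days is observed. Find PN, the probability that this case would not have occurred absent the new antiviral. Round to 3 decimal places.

p₁ = 0.513, p₀ = 0.32.
Under exogeneity and monotonicity, PN = (p₁ − p₀) / p₁.
PN = (0.513 − 0.32) / 0.513 = 0.193 / 0.513 ≈ 0.3762

PN ≈ 0.376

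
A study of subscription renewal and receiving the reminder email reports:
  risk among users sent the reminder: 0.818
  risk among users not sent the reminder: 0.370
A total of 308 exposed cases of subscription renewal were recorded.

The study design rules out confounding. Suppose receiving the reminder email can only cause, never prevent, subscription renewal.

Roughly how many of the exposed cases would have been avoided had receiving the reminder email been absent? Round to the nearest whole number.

Let p₁ = 0.818, p₀ = 0.37.
PN = (p₁ − p₀)/p₁ = (0.818 − 0.37) / 0.818 ≈ 0.54768.
Attributable cases ≈ PN × (exposed cases) = 0.54768 × 308 ≈ 168.68.

about 169 cases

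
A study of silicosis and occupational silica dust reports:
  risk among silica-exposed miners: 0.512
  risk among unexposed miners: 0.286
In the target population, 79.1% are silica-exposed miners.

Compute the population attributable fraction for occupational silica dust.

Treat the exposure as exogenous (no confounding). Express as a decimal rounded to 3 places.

PAF ≈ 0.385

Let p₁ = 0.512, p₀ = 0.286.
Overall risk P(Y=1) = π·p₁ + (1−π)·p₀ = 0.791×0.512 + 0.209×0.286 = 0.46477.
Under exogeneity, PAF = [P(Y=1) − p₀] / P(Y=1).
PAF = (0.46477 − 0.286) / 0.46477 ≈ 0.3846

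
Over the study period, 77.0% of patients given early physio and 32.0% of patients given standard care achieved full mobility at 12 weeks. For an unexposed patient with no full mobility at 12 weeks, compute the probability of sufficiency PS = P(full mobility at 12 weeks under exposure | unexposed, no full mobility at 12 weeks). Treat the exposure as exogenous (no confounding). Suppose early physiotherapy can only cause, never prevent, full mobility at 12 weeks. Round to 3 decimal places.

p₁ = 0.77, p₀ = 0.32.
Under exogeneity and monotonicity, PS = (p₁ − p₀) / (1 − p₀).
PS = (0.77 − 0.32) / (1 − 0.32) = 0.45 / 0.68 ≈ 0.6618

PS ≈ 0.662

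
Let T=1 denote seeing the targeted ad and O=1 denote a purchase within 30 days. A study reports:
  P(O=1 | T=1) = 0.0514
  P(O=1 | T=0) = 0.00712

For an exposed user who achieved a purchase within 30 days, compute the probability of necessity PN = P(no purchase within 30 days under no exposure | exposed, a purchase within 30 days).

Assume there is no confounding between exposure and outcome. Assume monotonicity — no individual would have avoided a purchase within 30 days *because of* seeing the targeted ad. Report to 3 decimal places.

Let p₁ = 0.0514, p₀ = 0.00712.
Under exogeneity and monotonicity, PN = (p₁ − p₀) / p₁.
PN = (0.0514 − 0.00712) / 0.0514 = 0.04428 / 0.0514 ≈ 0.8615

PN ≈ 0.861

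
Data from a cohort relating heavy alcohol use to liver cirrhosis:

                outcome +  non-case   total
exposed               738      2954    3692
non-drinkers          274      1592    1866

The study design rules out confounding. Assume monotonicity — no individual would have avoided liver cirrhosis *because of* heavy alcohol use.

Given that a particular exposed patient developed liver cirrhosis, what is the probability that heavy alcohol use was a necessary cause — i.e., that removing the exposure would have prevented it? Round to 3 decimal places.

PN ≈ 0.265

p₁ = P(outcome | exposed) = 738/3692 = 0.19989
p₀ = P(outcome | unexposed) = 274/1866 = 0.14684
Under exogeneity and monotonicity, PN = (p₁ − p₀) / p₁.
PN = (0.19989 − 0.14684) / 0.19989 = 0.053054 / 0.19989 ≈ 0.2654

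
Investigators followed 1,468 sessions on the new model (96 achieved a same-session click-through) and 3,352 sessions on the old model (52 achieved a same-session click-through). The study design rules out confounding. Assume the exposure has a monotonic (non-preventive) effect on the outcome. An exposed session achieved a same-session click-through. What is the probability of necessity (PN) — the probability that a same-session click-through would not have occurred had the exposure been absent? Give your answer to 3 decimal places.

p₁ = P(outcome | exposed) = 96/1468 = 0.065395
p₀ = P(outcome | unexposed) = 52/3352 = 0.015513
Under exogeneity and monotonicity, PN = (p₁ − p₀) / p₁.
PN = (0.065395 − 0.015513) / 0.065395 = 0.049882 / 0.065395 ≈ 0.7628

PN ≈ 0.763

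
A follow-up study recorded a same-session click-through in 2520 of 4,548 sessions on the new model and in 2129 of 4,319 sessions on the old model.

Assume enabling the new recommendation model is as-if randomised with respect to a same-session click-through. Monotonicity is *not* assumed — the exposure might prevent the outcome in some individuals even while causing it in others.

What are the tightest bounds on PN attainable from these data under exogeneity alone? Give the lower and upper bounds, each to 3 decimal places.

0.110 ≤ PN ≤ 0.915

p₁ = P(outcome | exposed) = 2520/4548 = 0.55409
p₀ = P(outcome | unexposed) = 2129/4319 = 0.49294
Under exogeneity alone the bounds on PN are max{0,(p₁−p₀)/p₁} ≤ PN ≤ min{1,(1−p₀)/p₁}.
  lower = (p₁ − p₀)/p₁ = 0.061152 / 0.55409 ≈ 0.1104
  upper = min{1, (1 − p₀)/p₁} = 0.50706 / 0.55409 ≈ 0.9151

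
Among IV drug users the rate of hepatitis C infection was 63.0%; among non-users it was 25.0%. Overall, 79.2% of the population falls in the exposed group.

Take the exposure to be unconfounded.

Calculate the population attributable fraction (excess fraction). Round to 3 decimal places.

p₁ = 0.63, p₀ = 0.25.
Overall risk P(Y=1) = π·p₁ + (1−π)·p₀ = 0.792×0.63 + 0.208×0.25 = 0.55096.
Under exogeneity, PAF = [P(Y=1) − p₀] / P(Y=1).
PAF = (0.55096 − 0.25) / 0.55096 ≈ 0.5462

PAF ≈ 0.546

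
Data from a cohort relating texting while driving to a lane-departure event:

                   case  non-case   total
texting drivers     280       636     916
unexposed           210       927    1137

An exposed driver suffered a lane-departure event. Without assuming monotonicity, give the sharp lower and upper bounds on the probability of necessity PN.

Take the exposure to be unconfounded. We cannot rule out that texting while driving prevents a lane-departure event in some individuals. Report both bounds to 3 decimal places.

0.396 ≤ PN ≤ 1.000

p₁ = P(outcome | exposed) = 280/916 = 0.30568
p₀ = P(outcome | unexposed) = 210/1137 = 0.1847
Under exogeneity alone the bounds on PN are max{0,(p₁−p₀)/p₁} ≤ PN ≤ min{1,(1−p₀)/p₁}.
  lower = (p₁ − p₀)/p₁ = 0.12098 / 0.30568 ≈ 0.3958
  upper = min{1, (1 − p₀)/p₁} = 0.8153 / 0.30568 ≈ 2.6672 → capped at 1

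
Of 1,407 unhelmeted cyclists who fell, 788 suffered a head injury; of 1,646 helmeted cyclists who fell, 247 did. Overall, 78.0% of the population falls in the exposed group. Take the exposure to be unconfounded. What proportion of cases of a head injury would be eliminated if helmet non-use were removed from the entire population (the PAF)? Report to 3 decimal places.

PAF ≈ 0.681

p₁ = P(outcome | exposed) = 788/1407 = 0.56006
p₀ = P(outcome | unexposed) = 247/1646 = 0.15006
Overall risk P(Y=1) = π·p₁ + (1−π)·p₀ = 0.78×0.56006 + 0.22×0.15006 = 0.46986.
Under exogeneity, PAF = [P(Y=1) − p₀] / P(Y=1).
PAF = (0.46986 − 0.15006) / 0.46986 ≈ 0.6806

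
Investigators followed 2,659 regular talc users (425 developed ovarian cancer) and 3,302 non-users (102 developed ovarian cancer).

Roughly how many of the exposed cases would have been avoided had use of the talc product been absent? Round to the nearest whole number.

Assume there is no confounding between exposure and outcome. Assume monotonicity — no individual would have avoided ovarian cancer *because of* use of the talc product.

about 343 cases

p₁ = P(outcome | exposed) = 425/2659 = 0.15983
p₀ = P(outcome | unexposed) = 102/3302 = 0.03089
PN = (p₁ − p₀)/p₁ = (0.15983 − 0.03089) / 0.15983 ≈ 0.80674.
Attributable cases ≈ PN × (exposed cases) = 0.80674 × 425 ≈ 342.86.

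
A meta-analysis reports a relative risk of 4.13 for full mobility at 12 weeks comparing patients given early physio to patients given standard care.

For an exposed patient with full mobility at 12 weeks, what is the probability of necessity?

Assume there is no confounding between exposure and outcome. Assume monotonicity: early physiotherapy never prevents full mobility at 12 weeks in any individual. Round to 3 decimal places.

PN ≈ 0.758

Under exogeneity and monotonicity, PN = (RR − 1) / RR = 1 − 1/RR.
PN = (4.13 − 1) / 4.13 = 3.13 / 4.13 ≈ 0.7579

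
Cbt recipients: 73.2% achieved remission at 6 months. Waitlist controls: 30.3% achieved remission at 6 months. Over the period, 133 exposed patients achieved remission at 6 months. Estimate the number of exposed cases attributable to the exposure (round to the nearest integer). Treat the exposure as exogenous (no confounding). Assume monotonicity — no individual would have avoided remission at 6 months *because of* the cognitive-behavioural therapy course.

about 78 cases

p₁ = 0.732, p₀ = 0.303.
PN = (p₁ − p₀)/p₁ = (0.732 − 0.303) / 0.732 ≈ 0.58607.
Attributable cases ≈ PN × (exposed cases) = 0.58607 × 133 ≈ 77.95.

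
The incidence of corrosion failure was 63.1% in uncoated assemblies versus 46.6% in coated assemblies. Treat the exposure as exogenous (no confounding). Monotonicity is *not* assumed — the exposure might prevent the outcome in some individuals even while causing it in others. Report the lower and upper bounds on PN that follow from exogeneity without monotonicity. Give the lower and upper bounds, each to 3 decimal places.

p₁ = 0.631, p₀ = 0.466.
Under exogeneity alone the bounds on PN are max{0,(p₁−p₀)/p₁} ≤ PN ≤ min{1,(1−p₀)/p₁}.
  lower = (p₁ − p₀)/p₁ = 0.165 / 0.631 ≈ 0.2615
  upper = min{1, (1 − p₀)/p₁} = 0.534 / 0.631 ≈ 0.8463

0.261 ≤ PN ≤ 0.846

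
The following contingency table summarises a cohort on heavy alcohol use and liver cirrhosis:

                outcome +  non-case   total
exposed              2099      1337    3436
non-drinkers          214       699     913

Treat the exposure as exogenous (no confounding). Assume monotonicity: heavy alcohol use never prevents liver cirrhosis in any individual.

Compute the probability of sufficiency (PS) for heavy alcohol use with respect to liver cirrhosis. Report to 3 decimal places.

PS ≈ 0.492

p₁ = P(outcome | exposed) = 2099/3436 = 0.61088
p₀ = P(outcome | unexposed) = 214/913 = 0.23439
Under exogeneity and monotonicity, PS = (p₁ − p₀) / (1 − p₀).
PS = (0.61088 − 0.23439) / (1 − 0.23439) = 0.37649 / 0.76561 ≈ 0.4918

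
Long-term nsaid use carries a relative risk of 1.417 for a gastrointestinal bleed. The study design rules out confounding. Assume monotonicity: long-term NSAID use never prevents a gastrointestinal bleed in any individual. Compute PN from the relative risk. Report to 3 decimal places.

PN ≈ 0.294

Under exogeneity and monotonicity, PN = (RR − 1) / RR = 1 − 1/RR.
PN = (1.417 − 1) / 1.417 = 0.417 / 1.417 ≈ 0.2943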